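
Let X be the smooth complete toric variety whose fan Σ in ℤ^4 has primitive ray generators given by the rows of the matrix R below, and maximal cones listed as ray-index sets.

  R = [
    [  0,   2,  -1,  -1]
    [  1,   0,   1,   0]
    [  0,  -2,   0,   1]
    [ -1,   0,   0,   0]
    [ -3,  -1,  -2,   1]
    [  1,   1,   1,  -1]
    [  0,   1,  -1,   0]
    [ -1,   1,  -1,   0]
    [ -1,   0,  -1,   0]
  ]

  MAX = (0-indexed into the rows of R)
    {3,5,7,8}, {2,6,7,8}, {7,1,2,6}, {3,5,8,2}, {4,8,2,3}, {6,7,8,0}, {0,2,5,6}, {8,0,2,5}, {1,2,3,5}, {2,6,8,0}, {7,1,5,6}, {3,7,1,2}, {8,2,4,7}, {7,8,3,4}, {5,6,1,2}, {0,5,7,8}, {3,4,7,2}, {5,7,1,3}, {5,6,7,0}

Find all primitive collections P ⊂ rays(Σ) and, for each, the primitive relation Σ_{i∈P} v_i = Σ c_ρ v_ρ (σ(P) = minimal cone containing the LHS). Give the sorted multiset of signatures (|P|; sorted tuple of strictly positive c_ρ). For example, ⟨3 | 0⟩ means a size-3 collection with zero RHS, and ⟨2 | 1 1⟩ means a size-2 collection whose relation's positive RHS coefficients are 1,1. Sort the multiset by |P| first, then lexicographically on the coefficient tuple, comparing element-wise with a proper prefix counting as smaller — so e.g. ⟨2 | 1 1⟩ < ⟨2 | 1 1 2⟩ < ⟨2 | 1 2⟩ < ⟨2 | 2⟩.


Primitive collections (12):

  • {1,8}:  v_{1} + v_{8} = 0  ⟹  sig = ⟨2 | 0⟩
  • {3,6}:  v_{3} + v_{6} = v_{7}  ⟹  sig = ⟨2 | 1⟩
  • {0,1}:  v_{0} + v_{1} = v_{5} + v_{6}  ⟹  sig = ⟨2 | 1 1⟩
  • {4,5}:  v_{4} + v_{5} = v_{3} + v_{8}  ⟹  sig = ⟨2 | 1 1⟩
  • {0,3}:  v_{0} + v_{3} = v_{5} + v_{7} + v_{8}  ⟹  sig = ⟨2 | 1 1 1⟩
  • {1,4}:  v_{1} + v_{4} = v_{2} + v_{3} + v_{7}  ⟹  sig = ⟨2 | 1 1 1⟩
  • {4,6}:  v_{4} + v_{6} = v_{2} + 2·v_{7} + v_{8}  ⟹  sig = ⟨2 | 1 1 2⟩
  • {0,4}:  v_{0} + v_{4} = v_{7} + 2·v_{8}  ⟹  sig = ⟨2 | 1 2⟩
  • {2,5,7}:  v_{2} + v_{5} + v_{7} = 0  ⟹  sig = ⟨3 | 0⟩
  • {5,6,8}:  v_{5} + v_{6} + v_{8} = v_{0}  ⟹  sig = ⟨3 | 1⟩
  • {0,2,7}:  v_{0} + v_{2} + v_{7} = v_{6} + v_{8}  ⟹  sig = ⟨3 | 1 1⟩
  • {2,3,7,8}:  v_{2} + v_{3} + v_{7} + v_{8} = v_{4}  ⟹  sig = ⟨4 | 1⟩

Sorted signature multiset PRS(X):
    ⟨2 | 0⟩
    ⟨2 | 1⟩
    ⟨2 | 1 1⟩
    ⟨2 | 1 1⟩
    ⟨2 | 1 1 1⟩
    ⟨2 | 1 1 1⟩
    ⟨2 | 1 1 2⟩
    ⟨2 | 1 2⟩
    ⟨3 | 0⟩
    ⟨3 | 1⟩
    ⟨3 | 1 1⟩
    ⟨4 | 1⟩


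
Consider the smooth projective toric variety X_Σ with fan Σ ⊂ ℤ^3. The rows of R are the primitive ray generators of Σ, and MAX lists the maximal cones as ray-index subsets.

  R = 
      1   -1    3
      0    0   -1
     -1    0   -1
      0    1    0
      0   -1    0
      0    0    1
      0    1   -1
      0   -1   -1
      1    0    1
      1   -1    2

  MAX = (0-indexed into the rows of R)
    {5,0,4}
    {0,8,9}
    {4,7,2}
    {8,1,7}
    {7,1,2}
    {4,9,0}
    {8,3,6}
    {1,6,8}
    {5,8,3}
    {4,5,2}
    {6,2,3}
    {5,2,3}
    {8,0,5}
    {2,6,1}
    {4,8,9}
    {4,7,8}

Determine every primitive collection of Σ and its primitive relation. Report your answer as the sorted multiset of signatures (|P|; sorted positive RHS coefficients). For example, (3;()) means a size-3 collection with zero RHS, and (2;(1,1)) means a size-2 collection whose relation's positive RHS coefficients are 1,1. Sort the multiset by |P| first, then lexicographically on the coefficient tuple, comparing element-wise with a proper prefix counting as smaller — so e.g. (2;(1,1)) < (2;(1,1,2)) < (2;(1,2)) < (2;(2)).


23 minimal non-faces of Δ(Σ) (on 10 rays):

  P = {1,5}:  v_{1} + v_{5} = 0  ⟹  sig = (2;())
  P = {2,8}:  v_{2} + v_{8} = 0  ⟹  sig = (2;())
  P = {3,4}:  v_{3} + v_{4} = 0  ⟹  sig = (2;())
  P = {0,1}:  v_{0} + v_{1} = v_{9}  ⟹  sig = (2;(1))
  P = {1,3}:  v_{1} + v_{3} = v_{6}  ⟹  sig = (2;(1))
  P = {1,4}:  v_{1} + v_{4} = v_{7}  ⟹  sig = (2;(1))
  P = {3,7}:  v_{3} + v_{7} = v_{1}  ⟹  sig = (2;(1))
  P = {4,6}:  v_{4} + v_{6} = v_{1}  ⟹  sig = (2;(1))
  P = {5,6}:  v_{5} + v_{6} = v_{3}  ⟹  sig = (2;(1))
  P = {5,7}:  v_{5} + v_{7} = v_{4}  ⟹  sig = (2;(1))
  P = {5,9}:  v_{5} + v_{9} = v_{0}  ⟹  sig = (2;(1))
  P = {6,9}:  v_{6} + v_{9} = v_{8}  ⟹  sig = (2;(1))
  P = {0,6}:  v_{0} + v_{6} = v_{5} + v_{8}  ⟹  sig = (2;(1,1))
  P = {0,7}:  v_{0} + v_{7} = v_{4} + v_{9}  ⟹  sig = (2;(1,1))
  P = {1,9}:  v_{1} + v_{9} = v_{4} + v_{8}  ⟹  sig = (2;(1,1))
  P = {2,9}:  v_{2} + v_{9} = v_{4} + v_{5}  ⟹  sig = (2;(1,1))
  P = {3,9}:  v_{3} + v_{9} = v_{5} + v_{8}  ⟹  sig = (2;(1,1))
  P = {0,2}:  v_{0} + v_{2} = v_{4} + 2·v_{5}  ⟹  sig = (2;(1,2))
  P = {0,3}:  v_{0} + v_{3} = 2·v_{5} + v_{8}  ⟹  sig = (2;(1,2))
  P = {7,9}:  v_{7} + v_{9} = 2·v_{4} + v_{8}  ⟹  sig = (2;(1,2))
  P = {6,7}:  v_{6} + v_{7} = 2·v_{1}  ⟹  sig = (2;(2))
  P = {4,5,8}:  v_{4} + v_{5} + v_{8} = v_{9}  ⟹  sig = (3;(1))
  P = {0,4,8}:  v_{0} + v_{4} + v_{8} = 2·v_{9}  ⟹  sig = (3;(2))

Hence PRS(X_Σ) =
{ (2;()) ×3,  (2;(1)) ×9,  (2;(1,1)) ×5,  (2;(1,2)) ×3,  (2;(2)),  (3;(1)),  (3;(2)) }


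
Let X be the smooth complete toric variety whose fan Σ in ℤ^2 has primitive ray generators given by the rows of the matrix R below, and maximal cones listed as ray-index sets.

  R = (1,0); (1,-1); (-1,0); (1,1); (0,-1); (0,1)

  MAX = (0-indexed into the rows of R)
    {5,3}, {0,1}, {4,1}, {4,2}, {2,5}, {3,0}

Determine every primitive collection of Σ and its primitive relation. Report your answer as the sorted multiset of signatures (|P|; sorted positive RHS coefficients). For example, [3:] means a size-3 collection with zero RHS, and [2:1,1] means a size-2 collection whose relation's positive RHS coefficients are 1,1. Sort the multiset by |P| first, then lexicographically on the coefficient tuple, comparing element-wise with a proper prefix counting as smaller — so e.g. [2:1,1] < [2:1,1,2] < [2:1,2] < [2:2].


9 collections generate NE(X_Σ); each relation:

  {0,2}:  v_{0} + v_{2} = 0 — sig = [2:]
  {4,5}:  v_{4} + v_{5} = 0 — sig = [2:]
  {0,4}:  v_{0} + v_{4} = v_{1} — sig = [2:1]
  {0,5}:  v_{0} + v_{5} = v_{3} — sig = [2:1]
  {1,2}:  v_{1} + v_{2} = v_{4} — sig = [2:1]
  {1,5}:  v_{1} + v_{5} = v_{0} — sig = [2:1]
  {2,3}:  v_{2} + v_{3} = v_{5} — sig = [2:1]
  {3,4}:  v_{3} + v_{4} = v_{0} — sig = [2:1]
  {1,3}:  v_{1} + v_{3} = 2·v_{0} — sig = [2:2]

Signatures (|P|; sorted positive RHS coefficients), sorted:
{ [2:] ×2,  [2:1] ×6,  [2:2] }


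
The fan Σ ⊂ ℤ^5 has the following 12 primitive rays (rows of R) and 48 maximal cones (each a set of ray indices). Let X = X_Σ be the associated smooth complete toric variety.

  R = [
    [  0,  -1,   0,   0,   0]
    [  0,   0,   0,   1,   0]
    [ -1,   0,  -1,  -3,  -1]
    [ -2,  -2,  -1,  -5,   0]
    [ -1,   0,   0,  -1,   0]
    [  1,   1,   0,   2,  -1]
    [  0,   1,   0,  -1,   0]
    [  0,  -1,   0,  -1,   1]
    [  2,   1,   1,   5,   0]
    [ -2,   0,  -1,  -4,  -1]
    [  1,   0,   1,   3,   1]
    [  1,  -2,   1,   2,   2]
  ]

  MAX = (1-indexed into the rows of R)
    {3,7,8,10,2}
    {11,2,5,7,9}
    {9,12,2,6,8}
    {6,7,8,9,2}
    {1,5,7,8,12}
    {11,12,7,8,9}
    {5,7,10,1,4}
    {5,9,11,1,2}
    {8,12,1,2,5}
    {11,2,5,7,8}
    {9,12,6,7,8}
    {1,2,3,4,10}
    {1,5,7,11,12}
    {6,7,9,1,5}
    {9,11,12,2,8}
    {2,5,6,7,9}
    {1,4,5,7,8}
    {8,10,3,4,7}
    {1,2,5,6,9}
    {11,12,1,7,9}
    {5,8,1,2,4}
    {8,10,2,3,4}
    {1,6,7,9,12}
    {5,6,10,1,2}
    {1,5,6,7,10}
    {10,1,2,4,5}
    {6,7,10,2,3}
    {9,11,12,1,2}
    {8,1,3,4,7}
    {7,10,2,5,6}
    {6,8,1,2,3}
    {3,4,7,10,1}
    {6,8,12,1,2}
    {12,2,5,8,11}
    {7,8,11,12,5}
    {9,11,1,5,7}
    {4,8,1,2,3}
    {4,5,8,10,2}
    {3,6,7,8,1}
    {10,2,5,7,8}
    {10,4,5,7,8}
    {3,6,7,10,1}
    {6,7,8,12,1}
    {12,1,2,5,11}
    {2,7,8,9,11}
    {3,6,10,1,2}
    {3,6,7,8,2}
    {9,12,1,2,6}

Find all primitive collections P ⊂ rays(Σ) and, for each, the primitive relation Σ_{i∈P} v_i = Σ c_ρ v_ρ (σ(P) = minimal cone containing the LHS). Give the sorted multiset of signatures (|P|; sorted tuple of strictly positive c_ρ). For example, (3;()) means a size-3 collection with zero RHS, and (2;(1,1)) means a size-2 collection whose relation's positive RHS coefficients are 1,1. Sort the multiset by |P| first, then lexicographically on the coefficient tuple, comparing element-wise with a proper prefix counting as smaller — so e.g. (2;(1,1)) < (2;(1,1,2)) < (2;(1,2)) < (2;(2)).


Σ has 23 primitive collections:

  • {3,11}:  v_{3} + v_{11} = 0  ⟹  sig = (2;())
  • {3,5}:  v_{3} + v_{5} = v_{10}  ⟹  sig = (2;(1))
  • {3,9}:  v_{3} + v_{9} = v_{6}  ⟹  sig = (2;(1))
  • {4,9}:  v_{4} + v_{9} = v_{1}  ⟹  sig = (2;(1))
  • {6,11}:  v_{6} + v_{11} = v_{9}  ⟹  sig = (2;(1))
  • {10,11}:  v_{10} + v_{11} = v_{5}  ⟹  sig = (2;(1))
  • {3,12}:  v_{3} + v_{12} = v_{1} + v_{8}  ⟹  sig = (2;(1,1))
  • {4,6}:  v_{4} + v_{6} = v_{1} + v_{3}  ⟹  sig = (2;(1,1))
  • {9,10}:  v_{9} + v_{10} = v_{5} + v_{6}  ⟹  sig = (2;(1,1))
  • {4,11}:  v_{4} + v_{11} = v_{1} + v_{5} + v_{8}  ⟹  sig = (2;(1,1,1))
  • {10,12}:  v_{10} + v_{12} = v_{1} + v_{5} + v_{8}  ⟹  sig = (2;(1,1,1))
  • {4,12}:  v_{4} + v_{12} = 2·v_{1} + v_{5} + 2·v_{8}  ⟹  sig = (2;(1,2,2))
  • {1,2,7}:  v_{1} + v_{2} + v_{7} = 0  ⟹  sig = (3;())
  • {5,6,8}:  v_{5} + v_{6} + v_{8} = 0  ⟹  sig = (3;())
  • {1,8,10}:  v_{1} + v_{8} + v_{10} = v_{4}  ⟹  sig = (3;(1))
  • {1,8,11}:  v_{1} + v_{8} + v_{11} = v_{12}  ⟹  sig = (3;(1))
  • {5,8,9}:  v_{5} + v_{8} + v_{9} = v_{11}  ⟹  sig = (3;(1))
  • {6,8,10}:  v_{6} + v_{8} + v_{10} = v_{3}  ⟹  sig = (3;(1))
  • {1,8,9}:  v_{1} + v_{8} + v_{9} = v_{6} + v_{12}  ⟹  sig = (3;(1,1))
  • {2,4,7}:  v_{2} + v_{4} + v_{7} = v_{8} + v_{10}  ⟹  sig = (3;(1,1))
  • {2,7,12}:  v_{2} + v_{7} + v_{12} = v_{8} + v_{11}  ⟹  sig = (3;(1,1))
  • {5,6,12}:  v_{5} + v_{6} + v_{12} = v_{1} + v_{11}  ⟹  sig = (3;(1,1))
  • {5,9,12}:  v_{5} + v_{9} + v_{12} = v_{1} + 2·v_{11}  ⟹  sig = (3;(1,2))

so the primitive-relation signature multiset is
[(2;()), (2;(1)), (2;(1)), (2;(1)), (2;(1)), (2;(1)), (2;(1,1)), (2;(1,1)), (2;(1,1)), (2;(1,1,1)), (2;(1,1,1)), (2;(1,2,2)), (3;()), (3;()), (3;(1)), (3;(1)), (3;(1)), (3;(1)), (3;(1,1)), (3;(1,1)), (3;(1,1)), (3;(1,1)), (3;(1,2))]


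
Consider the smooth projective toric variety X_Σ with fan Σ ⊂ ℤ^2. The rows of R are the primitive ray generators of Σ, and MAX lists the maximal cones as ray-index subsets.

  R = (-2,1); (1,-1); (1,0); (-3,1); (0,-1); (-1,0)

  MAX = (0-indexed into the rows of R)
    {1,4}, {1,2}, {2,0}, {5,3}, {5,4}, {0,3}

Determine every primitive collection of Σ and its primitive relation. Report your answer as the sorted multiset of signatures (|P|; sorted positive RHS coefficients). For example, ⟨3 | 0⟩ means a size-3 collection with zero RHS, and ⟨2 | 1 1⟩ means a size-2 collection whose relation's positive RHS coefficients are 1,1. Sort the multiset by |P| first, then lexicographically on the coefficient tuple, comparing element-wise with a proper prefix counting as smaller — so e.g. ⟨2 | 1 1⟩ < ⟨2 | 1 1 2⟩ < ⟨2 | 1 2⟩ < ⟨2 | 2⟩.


Σ has 9 primitive collections:

  • {2,5}:  v_{2} + v_{5} = 0  ⇒ sig = ⟨2 | 0⟩
  • {0,1}:  v_{0} + v_{1} = v_{5}  ⇒ sig = ⟨2 | 1⟩
  • {0,5}:  v_{0} + v_{5} = v_{3}  ⇒ sig = ⟨2 | 1⟩
  • {1,5}:  v_{1} + v_{5} = v_{4}  ⇒ sig = ⟨2 | 1⟩
  • {2,3}:  v_{2} + v_{3} = v_{0}  ⇒ sig = ⟨2 | 1⟩
  • {2,4}:  v_{2} + v_{4} = v_{1}  ⇒ sig = ⟨2 | 1⟩
  • {0,4}:  v_{0} + v_{4} = 2·v_{5}  ⇒ sig = ⟨2 | 2⟩
  • {1,3}:  v_{1} + v_{3} = 2·v_{5}  ⇒ sig = ⟨2 | 2⟩
  • {3,4}:  v_{3} + v_{4} = 3·v_{5}  ⇒ sig = ⟨2 | 3⟩

so the primitive-relation signature multiset is
[⟨2 | 0⟩, ⟨2 | 1⟩, ⟨2 | 1⟩, ⟨2 | 1⟩, ⟨2 | 1⟩, ⟨2 | 1⟩, ⟨2 | 2⟩, ⟨2 | 2⟩, ⟨2 | 3⟩]


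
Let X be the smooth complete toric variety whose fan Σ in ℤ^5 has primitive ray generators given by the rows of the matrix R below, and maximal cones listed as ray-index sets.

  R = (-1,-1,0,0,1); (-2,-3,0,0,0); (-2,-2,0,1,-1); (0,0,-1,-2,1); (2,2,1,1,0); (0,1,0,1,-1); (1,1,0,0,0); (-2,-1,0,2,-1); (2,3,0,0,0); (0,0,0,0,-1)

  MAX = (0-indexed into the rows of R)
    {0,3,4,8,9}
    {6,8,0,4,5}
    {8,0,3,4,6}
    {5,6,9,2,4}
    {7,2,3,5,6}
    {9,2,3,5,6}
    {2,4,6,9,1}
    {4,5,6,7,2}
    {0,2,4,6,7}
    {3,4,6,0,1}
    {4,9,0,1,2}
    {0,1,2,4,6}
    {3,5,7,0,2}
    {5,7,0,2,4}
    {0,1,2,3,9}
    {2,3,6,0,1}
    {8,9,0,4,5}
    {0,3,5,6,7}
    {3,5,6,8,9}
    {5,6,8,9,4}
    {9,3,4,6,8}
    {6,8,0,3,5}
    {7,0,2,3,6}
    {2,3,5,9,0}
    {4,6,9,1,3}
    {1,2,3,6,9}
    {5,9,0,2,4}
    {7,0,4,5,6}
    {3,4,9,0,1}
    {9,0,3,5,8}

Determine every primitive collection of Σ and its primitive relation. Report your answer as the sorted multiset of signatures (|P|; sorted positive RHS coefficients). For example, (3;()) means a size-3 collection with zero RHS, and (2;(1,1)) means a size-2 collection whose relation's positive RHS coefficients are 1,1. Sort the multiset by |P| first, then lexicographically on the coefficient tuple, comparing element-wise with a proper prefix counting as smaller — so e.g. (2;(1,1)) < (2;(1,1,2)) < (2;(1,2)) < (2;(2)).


Σ has 11 primitive collections:

  P = {1,8}:  v_{1} + v_{8} = 0  ⟹  sig = (2;())
  P = {1,5}:  v_{1} + v_{5} = v_{2}  ⟹  sig = (2;(1))
  P = {2,8}:  v_{2} + v_{8} = v_{5}  ⟹  sig = (2;(1))
  P = {7,9}:  v_{7} + v_{9} = v_{2} + v_{5}  ⟹  sig = (2;(1,1))
  P = {1,7}:  v_{1} + v_{7} = v_{0} + 2·v_{2} + v_{6}  ⟹  sig = (2;(1,1,2))
  P = {7,8}:  v_{7} + v_{8} = v_{0} + 2·v_{5} + v_{6}  ⟹  sig = (2;(1,1,2))
  P = {0,6,9}:  v_{0} + v_{6} + v_{9} = 0  ⟹  sig = (3;())
  P = {2,3,4}:  v_{2} + v_{3} + v_{4} = 0  ⟹  sig = (3;())
  P = {3,4,5}:  v_{3} + v_{4} + v_{5} = v_{8}  ⟹  sig = (3;(1))
  P = {3,4,7}:  v_{3} + v_{4} + v_{7} = v_{0} + v_{5} + v_{6}  ⟹  sig = (3;(1,1,1))
  P = {0,2,5,6}:  v_{0} + v_{2} + v_{5} + v_{6} = v_{7}  ⟹  sig = (4;(1))

Signatures (|P|; sorted positive RHS coefficients), sorted:
    (2;())
    (2;(1))
    (2;(1))
    (2;(1,1))
    (2;(1,1,2))
    (2;(1,1,2))
    (3;())
    (3;())
    (3;(1))
    (3;(1,1,1))
    (4;(1))


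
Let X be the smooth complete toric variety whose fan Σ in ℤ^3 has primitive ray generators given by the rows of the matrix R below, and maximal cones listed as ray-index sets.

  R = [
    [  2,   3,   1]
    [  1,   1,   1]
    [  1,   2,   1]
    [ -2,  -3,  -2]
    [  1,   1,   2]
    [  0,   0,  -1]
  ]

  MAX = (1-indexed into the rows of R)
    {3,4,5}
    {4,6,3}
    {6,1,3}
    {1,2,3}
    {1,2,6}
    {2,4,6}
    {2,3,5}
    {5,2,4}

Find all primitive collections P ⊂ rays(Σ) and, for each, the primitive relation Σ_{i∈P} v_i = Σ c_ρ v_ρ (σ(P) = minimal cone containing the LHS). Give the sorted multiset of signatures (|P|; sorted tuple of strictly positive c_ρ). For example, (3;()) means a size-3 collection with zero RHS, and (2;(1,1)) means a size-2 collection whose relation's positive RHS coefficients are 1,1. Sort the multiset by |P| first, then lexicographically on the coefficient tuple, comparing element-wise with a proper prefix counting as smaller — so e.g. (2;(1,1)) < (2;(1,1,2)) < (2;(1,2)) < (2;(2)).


5 collections generate NE(X_Σ); each relation:

  P={1,4}:  v_{1} + v_{4} = v_{6}  ⇒ sig = (2;(1))
  P={5,6}:  v_{5} + v_{6} = v_{2}  ⇒ sig = (2;(1))
  P={1,5}:  v_{1} + v_{5} = 2·v_{2} + v_{3}  ⇒ sig = (2;(1,2))
  P={2,3,4}:  v_{2} + v_{3} + v_{4} = 0  ⇒ sig = (3;())
  P={2,3,6}:  v_{2} + v_{3} + v_{6} = v_{1}  ⇒ sig = (3;(1))

Hence PRS(X_Σ) =
    |P|=2: 3 collections, coeffs (1), (1), (1,2)
    |P|=3: 2 collections, coeffs (), (1)


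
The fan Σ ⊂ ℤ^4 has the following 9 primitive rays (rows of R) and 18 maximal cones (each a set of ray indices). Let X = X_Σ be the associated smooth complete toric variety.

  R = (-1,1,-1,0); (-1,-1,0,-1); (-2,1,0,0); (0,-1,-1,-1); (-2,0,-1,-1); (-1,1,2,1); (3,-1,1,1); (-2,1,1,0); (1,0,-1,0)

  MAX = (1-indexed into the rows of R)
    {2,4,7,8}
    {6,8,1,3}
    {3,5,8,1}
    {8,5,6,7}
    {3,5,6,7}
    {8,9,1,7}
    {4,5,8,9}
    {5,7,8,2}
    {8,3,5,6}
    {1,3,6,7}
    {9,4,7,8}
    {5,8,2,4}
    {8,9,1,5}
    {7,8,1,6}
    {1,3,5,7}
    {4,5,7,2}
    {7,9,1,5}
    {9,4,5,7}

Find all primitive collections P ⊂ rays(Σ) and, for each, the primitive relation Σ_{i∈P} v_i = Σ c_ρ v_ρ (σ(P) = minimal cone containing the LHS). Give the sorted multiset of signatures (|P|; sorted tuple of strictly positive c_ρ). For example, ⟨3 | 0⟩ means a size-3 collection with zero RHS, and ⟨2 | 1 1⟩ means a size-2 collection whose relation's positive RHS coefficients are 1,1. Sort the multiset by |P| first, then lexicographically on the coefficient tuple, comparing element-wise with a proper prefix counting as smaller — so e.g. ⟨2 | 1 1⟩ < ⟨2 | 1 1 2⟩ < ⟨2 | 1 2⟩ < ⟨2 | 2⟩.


Σ has 14 primitive collections:

  • {1,2}:  v_{1} + v_{2} = v_{5}  so sig = ⟨2 | 1⟩
  • {2,9}:  v_{2} + v_{9} = v_{4}  so sig = ⟨2 | 1⟩
  • {3,4}:  v_{3} + v_{4} = v_{5}  so sig = ⟨2 | 1⟩
  • {3,9}:  v_{3} + v_{9} = v_{1}  so sig = ⟨2 | 1⟩
  • {1,4}:  v_{1} + v_{4} = v_{5} + v_{9}  so sig = ⟨2 | 1 1⟩
  • {4,6}:  v_{4} + v_{6} = v_{5} + v_{7} + v_{8}  so sig = ⟨2 | 1 1 1⟩
  • {6,9}:  v_{6} + v_{9} = v_{1} + v_{7} + v_{8}  so sig = ⟨2 | 1 1 1⟩
  • {2,3}:  v_{2} + v_{3} = 2·v_{5} + v_{7} + v_{8}  so sig = ⟨2 | 1 1 2⟩
  • {2,6}:  v_{2} + v_{6} = 2·v_{5} + 2·v_{7} + 2·v_{8}  so sig = ⟨2 | 2 2 2⟩
  • {3,7,8}:  v_{3} + v_{7} + v_{8} = v_{6}  so sig = ⟨3 | 1⟩
  • {1,5,6}:  v_{1} + v_{5} + v_{6} = 2·v_{3}  so sig = ⟨3 | 2⟩
  • {5,7,8,9}:  v_{5} + v_{7} + v_{8} + v_{9} = 0  so sig = ⟨4 | 0⟩
  • {1,5,7,8}:  v_{1} + v_{5} + v_{7} + v_{8} = v_{3}  so sig = ⟨4 | 1⟩
  • {4,5,7,8}:  v_{4} + v_{5} + v_{7} + v_{8} = v_{2}  so sig = ⟨4 | 1⟩

Signatures (|P|; sorted positive RHS coefficients), sorted:
{ ⟨2 | 1⟩ ×4,  ⟨2 | 1 1⟩,  ⟨2 | 1 1 1⟩ ×2,  ⟨2 | 1 1 2⟩,  ⟨2 | 2 2 2⟩,  ⟨3 | 1⟩,  ⟨3 | 2⟩,  ⟨4 | 0⟩,  ⟨4 | 1⟩ ×2 }


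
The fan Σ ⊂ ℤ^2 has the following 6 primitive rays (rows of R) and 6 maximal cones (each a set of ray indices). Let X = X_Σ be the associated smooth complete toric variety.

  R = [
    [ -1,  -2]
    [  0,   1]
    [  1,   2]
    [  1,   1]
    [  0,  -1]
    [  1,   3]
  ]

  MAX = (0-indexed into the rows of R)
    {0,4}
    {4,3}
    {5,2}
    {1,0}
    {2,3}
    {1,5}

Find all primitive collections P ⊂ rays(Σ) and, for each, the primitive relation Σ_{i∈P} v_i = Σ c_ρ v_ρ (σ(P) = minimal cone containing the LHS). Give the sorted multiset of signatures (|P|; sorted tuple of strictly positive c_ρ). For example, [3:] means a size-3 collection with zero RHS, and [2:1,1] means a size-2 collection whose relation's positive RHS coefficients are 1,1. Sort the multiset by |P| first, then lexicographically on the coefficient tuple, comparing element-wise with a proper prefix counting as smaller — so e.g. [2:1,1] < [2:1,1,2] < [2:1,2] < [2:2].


|primitive collections| = 9. Relations:

  {0,2}:  v_{0} + v_{2} = 0 — sig = [2:]
  {1,4}:  v_{1} + v_{4} = 0 — sig = [2:]
  {0,3}:  v_{0} + v_{3} = v_{4} — sig = [2:1]
  {0,5}:  v_{0} + v_{5} = v_{1} — sig = [2:1]
  {1,2}:  v_{1} + v_{2} = v_{5} — sig = [2:1]
  {1,3}:  v_{1} + v_{3} = v_{2} — sig = [2:1]
  {2,4}:  v_{2} + v_{4} = v_{3} — sig = [2:1]
  {4,5}:  v_{4} + v_{5} = v_{2} — sig = [2:1]
  {3,5}:  v_{3} + v_{5} = 2·v_{2} — sig = [2:2]

so the primitive-relation signature multiset is
[[2:], [2:], [2:1], [2:1], [2:1], [2:1], [2:1], [2:1], [2:2]]


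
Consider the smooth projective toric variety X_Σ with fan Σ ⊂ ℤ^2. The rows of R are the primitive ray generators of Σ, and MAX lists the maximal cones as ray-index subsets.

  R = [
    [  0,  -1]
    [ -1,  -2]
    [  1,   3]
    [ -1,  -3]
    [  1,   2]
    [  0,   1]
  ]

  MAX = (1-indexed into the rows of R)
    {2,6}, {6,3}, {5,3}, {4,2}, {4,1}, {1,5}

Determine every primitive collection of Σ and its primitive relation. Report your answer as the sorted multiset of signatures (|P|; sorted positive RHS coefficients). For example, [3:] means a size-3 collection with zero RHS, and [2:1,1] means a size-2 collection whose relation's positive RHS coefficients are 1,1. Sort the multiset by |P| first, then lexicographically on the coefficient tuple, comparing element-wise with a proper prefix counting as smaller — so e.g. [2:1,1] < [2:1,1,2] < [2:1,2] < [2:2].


9 minimal non-faces of Δ(Σ) (on 6 rays):

  P = {1,6}:  v_{1} + v_{6} = 0 ; sig = [2:]
  P = {2,5}:  v_{2} + v_{5} = 0 ; sig = [2:]
  P = {3,4}:  v_{3} + v_{4} = 0 ; sig = [2:]
  P = {1,2}:  v_{1} + v_{2} = v_{4} ; sig = [2:1]
  P = {1,3}:  v_{1} + v_{3} = v_{5} ; sig = [2:1]
  P = {2,3}:  v_{2} + v_{3} = v_{6} ; sig = [2:1]
  P = {4,5}:  v_{4} + v_{5} = v_{1} ; sig = [2:1]
  P = {4,6}:  v_{4} + v_{6} = v_{2} ; sig = [2:1]
  P = {5,6}:  v_{5} + v_{6} = v_{3} ; sig = [2:1]

Sorted signature multiset PRS(X):
    [2:]
    [2:]
    [2:]
    [2:1]
    [2:1]
    [2:1]
    [2:1]
    [2:1]
    [2:1]


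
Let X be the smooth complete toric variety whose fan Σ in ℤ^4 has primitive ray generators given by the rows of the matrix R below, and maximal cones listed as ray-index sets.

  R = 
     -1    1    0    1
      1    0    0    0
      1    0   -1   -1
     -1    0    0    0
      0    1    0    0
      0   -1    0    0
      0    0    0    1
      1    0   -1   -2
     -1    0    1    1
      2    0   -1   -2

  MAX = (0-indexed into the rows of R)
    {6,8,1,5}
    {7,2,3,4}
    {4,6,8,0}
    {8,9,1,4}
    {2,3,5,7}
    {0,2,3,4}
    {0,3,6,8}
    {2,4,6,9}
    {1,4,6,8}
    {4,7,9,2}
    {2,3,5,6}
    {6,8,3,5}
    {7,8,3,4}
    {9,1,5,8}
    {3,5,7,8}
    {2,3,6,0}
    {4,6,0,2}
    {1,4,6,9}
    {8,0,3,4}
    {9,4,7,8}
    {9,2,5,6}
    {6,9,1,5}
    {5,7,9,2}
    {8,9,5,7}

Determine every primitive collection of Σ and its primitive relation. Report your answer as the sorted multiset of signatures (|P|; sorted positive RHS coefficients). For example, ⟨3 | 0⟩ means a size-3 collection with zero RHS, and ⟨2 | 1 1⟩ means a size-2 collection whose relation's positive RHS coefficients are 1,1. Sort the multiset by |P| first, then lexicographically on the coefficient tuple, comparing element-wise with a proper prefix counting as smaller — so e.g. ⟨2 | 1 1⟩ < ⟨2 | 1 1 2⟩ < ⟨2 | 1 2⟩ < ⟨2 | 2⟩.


Σ has 13 primitive collections:

  • {1,3}:  v_{1} + v_{3} = 0  ⟹  sig = ⟨2 | 0⟩
  • {2,8}:  v_{2} + v_{8} = 0  ⟹  sig = ⟨2 | 0⟩
  • {4,5}:  v_{4} + v_{5} = 0  ⟹  sig = ⟨2 | 0⟩
  • {1,7}:  v_{1} + v_{7} = v_{9}  ⟹  sig = ⟨2 | 1⟩
  • {3,9}:  v_{3} + v_{9} = v_{7}  ⟹  sig = ⟨2 | 1⟩
  • {6,7}:  v_{6} + v_{7} = v_{2}  ⟹  sig = ⟨2 | 1⟩
  • {0,1}:  v_{0} + v_{1} = v_{4} + v_{6}  ⟹  sig = ⟨2 | 1 1⟩
  • {0,5}:  v_{0} + v_{5} = v_{3} + v_{6}  ⟹  sig = ⟨2 | 1 1⟩
  • {0,9}:  v_{0} + v_{9} = v_{2} + v_{4}  ⟹  sig = ⟨2 | 1 1⟩
  • {1,2}:  v_{1} + v_{2} = v_{6} + v_{9}  ⟹  sig = ⟨2 | 1 1⟩
  • {0,7}:  v_{0} + v_{7} = v_{2} + v_{3} + v_{4}  ⟹  sig = ⟨2 | 1 1 1⟩
  • {3,4,6}:  v_{3} + v_{4} + v_{6} = v_{0}  ⟹  sig = ⟨3 | 1⟩
  • {6,8,9}:  v_{6} + v_{8} + v_{9} = v_{1}  ⟹  sig = ⟨3 | 1⟩

so the primitive-relation signature multiset is
    |P|=2: 11 collections, coeffs (), (), (), (1), (1), (1), (1,1), (1,1), (1,1), (1,1), (1,1,1)
    |P|=3: 2 collections, coeffs (1), (1)


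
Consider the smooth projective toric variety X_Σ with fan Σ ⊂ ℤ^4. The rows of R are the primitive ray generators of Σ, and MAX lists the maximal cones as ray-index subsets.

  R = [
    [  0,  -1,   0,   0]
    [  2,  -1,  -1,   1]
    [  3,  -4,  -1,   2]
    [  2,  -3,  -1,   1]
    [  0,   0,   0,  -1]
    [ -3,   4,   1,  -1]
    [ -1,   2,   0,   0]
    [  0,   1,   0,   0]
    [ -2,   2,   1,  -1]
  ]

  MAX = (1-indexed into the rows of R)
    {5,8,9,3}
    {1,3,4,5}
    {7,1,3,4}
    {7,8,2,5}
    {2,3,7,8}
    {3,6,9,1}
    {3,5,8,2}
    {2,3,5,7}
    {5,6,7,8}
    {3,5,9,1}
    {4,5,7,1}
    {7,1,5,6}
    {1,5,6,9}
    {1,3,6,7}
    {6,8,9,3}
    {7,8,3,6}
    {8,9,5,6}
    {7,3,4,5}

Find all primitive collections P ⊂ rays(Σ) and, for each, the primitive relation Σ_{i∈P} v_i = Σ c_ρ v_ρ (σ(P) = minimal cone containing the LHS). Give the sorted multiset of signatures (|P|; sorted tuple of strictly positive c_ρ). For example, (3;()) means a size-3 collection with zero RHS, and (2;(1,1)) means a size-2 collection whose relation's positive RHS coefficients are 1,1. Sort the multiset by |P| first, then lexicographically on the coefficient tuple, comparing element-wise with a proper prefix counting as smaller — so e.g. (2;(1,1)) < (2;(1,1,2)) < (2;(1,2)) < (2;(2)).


|primitive collections| = 12. Relations:

  • {1,8}:  v_{1} + v_{8} = 0 — sig = (2;())
  • {2,9}:  v_{2} + v_{9} = v_{8} — sig = (2;(1))
  • {4,9}:  v_{4} + v_{9} = v_{1} — sig = (2;(1))
  • {7,9}:  v_{7} + v_{9} = v_{6} — sig = (2;(1))
  • {2,6}:  v_{2} + v_{6} = v_{7} + v_{8} — sig = (2;(1,1))
  • {4,6}:  v_{4} + v_{6} = v_{1} + v_{7} — sig = (2;(1,1))
  • {1,2}:  v_{1} + v_{2} = v_{3} + v_{5} + v_{7} — sig = (2;(1,1,1))
  • {4,8}:  v_{4} + v_{8} = v_{3} + v_{5} + v_{7} — sig = (2;(1,1,1))
  • {2,4}:  v_{2} + v_{4} = 2·v_{3} + 2·v_{5} + 2·v_{7} — sig = (2;(2,2,2))
  • {3,5,6}:  v_{3} + v_{5} + v_{6} = 0 — sig = (3;())
  • {1,3,5,7}:  v_{1} + v_{3} + v_{5} + v_{7} = v_{4} — sig = (4;(1))
  • {3,5,7,8}:  v_{3} + v_{5} + v_{7} + v_{8} = v_{2} — sig = (4;(1))

Signatures (|P|; sorted positive RHS coefficients), sorted:
{ (2;()),  (2;(1)) ×3,  (2;(1,1)) ×2,  (2;(1,1,1)) ×2,  (2;(2,2,2)),  (3;()),  (4;(1)) ×2 }


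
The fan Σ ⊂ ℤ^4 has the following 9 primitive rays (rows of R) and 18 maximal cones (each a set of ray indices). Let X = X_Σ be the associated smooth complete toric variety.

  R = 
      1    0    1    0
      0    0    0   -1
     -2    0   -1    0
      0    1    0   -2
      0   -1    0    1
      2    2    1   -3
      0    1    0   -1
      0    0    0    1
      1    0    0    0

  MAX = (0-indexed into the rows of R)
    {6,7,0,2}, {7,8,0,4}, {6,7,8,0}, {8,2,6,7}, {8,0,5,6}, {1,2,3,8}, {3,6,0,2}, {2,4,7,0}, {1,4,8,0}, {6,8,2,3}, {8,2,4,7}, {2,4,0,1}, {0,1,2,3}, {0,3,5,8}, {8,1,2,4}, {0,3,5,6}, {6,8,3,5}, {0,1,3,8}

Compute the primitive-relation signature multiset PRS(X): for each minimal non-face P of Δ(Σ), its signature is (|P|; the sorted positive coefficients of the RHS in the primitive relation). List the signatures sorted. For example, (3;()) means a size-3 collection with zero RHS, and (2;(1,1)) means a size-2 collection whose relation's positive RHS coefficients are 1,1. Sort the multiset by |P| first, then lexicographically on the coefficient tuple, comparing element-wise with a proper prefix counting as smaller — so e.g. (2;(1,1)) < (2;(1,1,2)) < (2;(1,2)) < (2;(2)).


Minimal non-faces — 11 found among 9 rays, 18 max cones:

  {1,7}:  v_{1} + v_{7} = 0  ⇒ sig = (2;())
  {4,6}:  v_{4} + v_{6} = 0  ⇒ sig = (2;())
  {1,6}:  v_{1} + v_{6} = v_{3}  ⇒ sig = (2;(1))
  {3,4}:  v_{3} + v_{4} = v_{1}  ⇒ sig = (2;(1))
  {3,7}:  v_{3} + v_{7} = v_{6}  ⇒ sig = (2;(1))
  {2,5}:  v_{2} + v_{5} = v_{3} + v_{6}  ⇒ sig = (2;(1,1))
  {4,5}:  v_{4} + v_{5} = v_{0} + v_{3} + v_{8}  ⇒ sig = (2;(1,1,1))
  {1,5}:  v_{1} + v_{5} = v_{0} + 2·v_{3} + v_{8}  ⇒ sig = (2;(1,1,2))
  {5,7}:  v_{5} + v_{7} = v_{0} + 2·v_{6} + v_{8}  ⇒ sig = (2;(1,1,2))
  {0,2,8}:  v_{0} + v_{2} + v_{8} = 0  ⇒ sig = (3;())
  {0,3,6,8}:  v_{0} + v_{3} + v_{6} + v_{8} = v_{5}  ⇒ sig = (4;(1))

Hence PRS(X_Σ) =
{ (2;()) ×2,  (2;(1)) ×3,  (2;(1,1)),  (2;(1,1,1)),  (2;(1,1,2)) ×2,  (3;()),  (4;(1)) }


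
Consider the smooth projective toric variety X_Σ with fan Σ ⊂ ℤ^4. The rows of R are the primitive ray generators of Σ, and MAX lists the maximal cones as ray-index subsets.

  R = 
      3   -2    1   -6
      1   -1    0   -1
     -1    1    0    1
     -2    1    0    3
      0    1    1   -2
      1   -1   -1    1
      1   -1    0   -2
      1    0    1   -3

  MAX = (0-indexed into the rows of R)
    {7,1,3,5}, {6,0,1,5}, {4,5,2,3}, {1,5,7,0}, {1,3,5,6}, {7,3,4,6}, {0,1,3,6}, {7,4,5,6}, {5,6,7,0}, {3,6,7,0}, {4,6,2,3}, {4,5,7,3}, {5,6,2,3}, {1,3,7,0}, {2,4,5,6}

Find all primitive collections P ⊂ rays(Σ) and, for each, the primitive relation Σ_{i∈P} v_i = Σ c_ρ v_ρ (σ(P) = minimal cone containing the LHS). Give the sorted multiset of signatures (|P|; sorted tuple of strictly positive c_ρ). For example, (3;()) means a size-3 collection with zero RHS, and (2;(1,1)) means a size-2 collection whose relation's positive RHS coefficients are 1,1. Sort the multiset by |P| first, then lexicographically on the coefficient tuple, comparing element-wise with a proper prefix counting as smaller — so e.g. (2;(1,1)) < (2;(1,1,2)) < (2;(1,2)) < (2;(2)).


|primitive collections| = 9. Relations:

  P={1,2}:  v_{1} + v_{2} = 0 ; sig = (2;())
  P={1,4}:  v_{1} + v_{4} = v_{7} ; sig = (2;(1))
  P={2,7}:  v_{2} + v_{7} = v_{4} ; sig = (2;(1))
  P={0,2}:  v_{0} + v_{2} = v_{6} + v_{7} ; sig = (2;(1,1))
  P={0,4}:  v_{0} + v_{4} = v_{6} + 2·v_{7} ; sig = (2;(1,2))
  P={1,6,7}:  v_{1} + v_{6} + v_{7} = v_{0} ; sig = (3;(1))
  P={0,3,5}:  v_{0} + v_{3} + v_{5} = 2·v_{1} ; sig = (3;(2))
  P={3,4,5,6}:  v_{3} + v_{4} + v_{5} + v_{6} = 0 ; sig = (4;())
  P={3,5,6,7}:  v_{3} + v_{5} + v_{6} + v_{7} = v_{1} ; sig = (4;(1))

Hence PRS(X_Σ) =
[(2;()), (2;(1)), (2;(1)), (2;(1,1)), (2;(1,2)), (3;(1)), (3;(2)), (4;()), (4;(1))]


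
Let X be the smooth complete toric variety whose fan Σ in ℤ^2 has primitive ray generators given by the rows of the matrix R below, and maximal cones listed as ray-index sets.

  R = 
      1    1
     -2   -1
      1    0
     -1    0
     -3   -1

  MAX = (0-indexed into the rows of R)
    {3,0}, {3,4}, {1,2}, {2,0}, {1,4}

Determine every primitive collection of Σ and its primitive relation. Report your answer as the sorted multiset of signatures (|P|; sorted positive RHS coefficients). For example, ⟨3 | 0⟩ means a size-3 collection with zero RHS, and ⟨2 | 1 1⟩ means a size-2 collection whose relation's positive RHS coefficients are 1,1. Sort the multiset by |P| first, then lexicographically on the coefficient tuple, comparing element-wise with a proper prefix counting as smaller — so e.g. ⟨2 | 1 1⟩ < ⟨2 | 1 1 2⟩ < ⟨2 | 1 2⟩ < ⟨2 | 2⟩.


Minimal non-faces — 5 found among 5 rays, 5 max cones:

  • {2,3}:  v_{2} + v_{3} = 0  ⟹  sig = ⟨2 | 0⟩
  • {0,1}:  v_{0} + v_{1} = v_{3}  ⟹  sig = ⟨2 | 1⟩
  • {1,3}:  v_{1} + v_{3} = v_{4}  ⟹  sig = ⟨2 | 1⟩
  • {2,4}:  v_{2} + v_{4} = v_{1}  ⟹  sig = ⟨2 | 1⟩
  • {0,4}:  v_{0} + v_{4} = 2·v_{3}  ⟹  sig = ⟨2 | 2⟩

Signatures (|P|; sorted positive RHS coefficients), sorted:
    ⟨2 | 0⟩
    ⟨2 | 1⟩
    ⟨2 | 1⟩
    ⟨2 | 1⟩
    ⟨2 | 2⟩


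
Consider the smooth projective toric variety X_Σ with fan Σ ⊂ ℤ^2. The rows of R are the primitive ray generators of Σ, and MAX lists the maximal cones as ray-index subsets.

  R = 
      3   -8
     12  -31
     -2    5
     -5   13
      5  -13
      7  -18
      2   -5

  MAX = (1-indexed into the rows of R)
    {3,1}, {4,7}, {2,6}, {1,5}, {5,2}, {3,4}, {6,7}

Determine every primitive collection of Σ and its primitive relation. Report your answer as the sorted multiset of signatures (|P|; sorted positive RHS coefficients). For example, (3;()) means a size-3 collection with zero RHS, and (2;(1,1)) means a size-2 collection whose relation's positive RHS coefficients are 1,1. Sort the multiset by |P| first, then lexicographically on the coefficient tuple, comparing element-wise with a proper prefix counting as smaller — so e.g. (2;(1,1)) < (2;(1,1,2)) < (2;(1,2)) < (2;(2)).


Minimal non-faces — 14 found among 7 rays, 7 max cones:

  P={3,7}:  v_{3} + v_{7} = 0  so sig = (2;())
  P={4,5}:  v_{4} + v_{5} = 0  so sig = (2;())
  P={1,4}:  v_{1} + v_{4} = v_{3}  so sig = (2;(1))
  P={1,7}:  v_{1} + v_{7} = v_{5}  so sig = (2;(1))
  P={2,4}:  v_{2} + v_{4} = v_{6}  so sig = (2;(1))
  P={3,5}:  v_{3} + v_{5} = v_{1}  so sig = (2;(1))
  P={3,6}:  v_{3} + v_{6} = v_{5}  so sig = (2;(1))
  P={4,6}:  v_{4} + v_{6} = v_{7}  so sig = (2;(1))
  P={5,6}:  v_{5} + v_{6} = v_{2}  so sig = (2;(1))
  P={5,7}:  v_{5} + v_{7} = v_{6}  so sig = (2;(1))
  P={1,6}:  v_{1} + v_{6} = 2·v_{5}  so sig = (2;(2))
  P={2,3}:  v_{2} + v_{3} = 2·v_{5}  so sig = (2;(2))
  P={2,7}:  v_{2} + v_{7} = 2·v_{6}  so sig = (2;(2))
  P={1,2}:  v_{1} + v_{2} = 3·v_{5}  so sig = (2;(3))

so the primitive-relation signature multiset is
{ (2;()) ×2,  (2;(1)) ×8,  (2;(2)) ×3,  (2;(3)) }


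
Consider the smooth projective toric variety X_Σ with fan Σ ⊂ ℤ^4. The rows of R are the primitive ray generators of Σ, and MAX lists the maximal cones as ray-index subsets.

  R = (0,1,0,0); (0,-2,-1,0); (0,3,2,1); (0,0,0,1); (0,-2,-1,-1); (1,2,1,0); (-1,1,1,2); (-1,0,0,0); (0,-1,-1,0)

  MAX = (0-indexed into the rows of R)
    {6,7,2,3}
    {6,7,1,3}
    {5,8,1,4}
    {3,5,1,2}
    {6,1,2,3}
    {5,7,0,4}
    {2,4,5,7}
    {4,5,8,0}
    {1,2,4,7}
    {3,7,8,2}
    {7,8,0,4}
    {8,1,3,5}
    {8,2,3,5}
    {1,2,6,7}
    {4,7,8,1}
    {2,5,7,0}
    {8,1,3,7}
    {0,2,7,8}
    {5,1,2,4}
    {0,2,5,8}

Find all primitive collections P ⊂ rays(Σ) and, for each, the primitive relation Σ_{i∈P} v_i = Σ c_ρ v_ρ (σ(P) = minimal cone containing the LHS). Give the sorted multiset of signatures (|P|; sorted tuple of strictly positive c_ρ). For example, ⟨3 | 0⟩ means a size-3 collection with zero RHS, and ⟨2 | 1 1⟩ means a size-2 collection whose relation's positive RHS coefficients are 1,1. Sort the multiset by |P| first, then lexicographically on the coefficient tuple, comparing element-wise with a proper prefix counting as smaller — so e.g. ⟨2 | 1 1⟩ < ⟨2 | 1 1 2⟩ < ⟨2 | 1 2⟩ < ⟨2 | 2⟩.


14 minimal non-faces of Δ(Σ) (on 9 rays):

  • {0,1}:  v_{0} + v_{1} = v_{8}  ⟹  sig = ⟨2 | 1⟩
  • {3,4}:  v_{3} + v_{4} = v_{1}  ⟹  sig = ⟨2 | 1⟩
  • {5,6}:  v_{5} + v_{6} = v_{2} + v_{3}  ⟹  sig = ⟨2 | 1 1⟩
  • {0,6}:  v_{0} + v_{6} = v_{2} + v_{3} + v_{7} + v_{8}  ⟹  sig = ⟨2 | 1 1 1 1⟩
  • {4,6}:  v_{4} + v_{6} = 2·v_{1} + v_{2} + v_{7}  ⟹  sig = ⟨2 | 1 1 2⟩
  • {0,3}:  v_{0} + v_{3} = v_{2} + 2·v_{8}  ⟹  sig = ⟨2 | 1 2⟩
  • {6,8}:  v_{6} + v_{8} = 2·v_{3} + v_{7}  ⟹  sig = ⟨2 | 1 2⟩
  • {1,5,7}:  v_{1} + v_{5} + v_{7} = 0  ⟹  sig = ⟨3 | 0⟩
  • {2,4,8}:  v_{2} + v_{4} + v_{8} = 0  ⟹  sig = ⟨3 | 0⟩
  • {1,2,8}:  v_{1} + v_{2} + v_{8} = v_{3}  ⟹  sig = ⟨3 | 1⟩
  • {5,7,8}:  v_{5} + v_{7} + v_{8} = v_{0}  ⟹  sig = ⟨3 | 1⟩
  • {0,2,4}:  v_{0} + v_{2} + v_{4} = v_{5} + v_{7}  ⟹  sig = ⟨3 | 1 1⟩
  • {3,5,7}:  v_{3} + v_{5} + v_{7} = v_{2} + v_{8}  ⟹  sig = ⟨3 | 1 1⟩
  • {1,2,3,7}:  v_{1} + v_{2} + v_{3} + v_{7} = v_{6}  ⟹  sig = ⟨4 | 1⟩

Sorted signature multiset PRS(X):
[⟨2 | 1⟩, ⟨2 | 1⟩, ⟨2 | 1 1⟩, ⟨2 | 1 1 1 1⟩, ⟨2 | 1 1 2⟩, ⟨2 | 1 2⟩, ⟨2 | 1 2⟩, ⟨3 | 0⟩, ⟨3 | 0⟩, ⟨3 | 1⟩, ⟨3 | 1⟩, ⟨3 | 1 1⟩, ⟨3 | 1 1⟩, ⟨4 | 1⟩]


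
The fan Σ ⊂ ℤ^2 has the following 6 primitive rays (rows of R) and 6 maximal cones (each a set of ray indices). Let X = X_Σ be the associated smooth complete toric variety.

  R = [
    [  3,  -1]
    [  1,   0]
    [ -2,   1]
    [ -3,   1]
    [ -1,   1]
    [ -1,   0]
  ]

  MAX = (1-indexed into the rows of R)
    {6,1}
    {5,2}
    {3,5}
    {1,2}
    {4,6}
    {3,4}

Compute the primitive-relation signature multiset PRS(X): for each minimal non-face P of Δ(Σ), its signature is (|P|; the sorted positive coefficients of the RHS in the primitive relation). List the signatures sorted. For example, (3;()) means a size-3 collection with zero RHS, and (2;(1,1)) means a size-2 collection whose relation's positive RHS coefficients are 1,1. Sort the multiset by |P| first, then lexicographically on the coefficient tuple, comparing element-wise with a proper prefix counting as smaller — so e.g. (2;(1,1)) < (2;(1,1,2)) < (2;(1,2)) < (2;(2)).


|primitive collections| = 9. Relations:

  {1,4}:  v_{1} + v_{4} = 0  ⇒ sig = (2;())
  {2,6}:  v_{2} + v_{6} = 0  ⇒ sig = (2;())
  {1,3}:  v_{1} + v_{3} = v_{2}  ⇒ sig = (2;(1))
  {2,3}:  v_{2} + v_{3} = v_{5}  ⇒ sig = (2;(1))
  {2,4}:  v_{2} + v_{4} = v_{3}  ⇒ sig = (2;(1))
  {3,6}:  v_{3} + v_{6} = v_{4}  ⇒ sig = (2;(1))
  {5,6}:  v_{5} + v_{6} = v_{3}  ⇒ sig = (2;(1))
  {1,5}:  v_{1} + v_{5} = 2·v_{2}  ⇒ sig = (2;(2))
  {4,5}:  v_{4} + v_{5} = 2·v_{3}  ⇒ sig = (2;(2))

so the primitive-relation signature multiset is
[(2;()), (2;()), (2;(1)), (2;(1)), (2;(1)), (2;(1)), (2;(1)), (2;(2)), (2;(2))]


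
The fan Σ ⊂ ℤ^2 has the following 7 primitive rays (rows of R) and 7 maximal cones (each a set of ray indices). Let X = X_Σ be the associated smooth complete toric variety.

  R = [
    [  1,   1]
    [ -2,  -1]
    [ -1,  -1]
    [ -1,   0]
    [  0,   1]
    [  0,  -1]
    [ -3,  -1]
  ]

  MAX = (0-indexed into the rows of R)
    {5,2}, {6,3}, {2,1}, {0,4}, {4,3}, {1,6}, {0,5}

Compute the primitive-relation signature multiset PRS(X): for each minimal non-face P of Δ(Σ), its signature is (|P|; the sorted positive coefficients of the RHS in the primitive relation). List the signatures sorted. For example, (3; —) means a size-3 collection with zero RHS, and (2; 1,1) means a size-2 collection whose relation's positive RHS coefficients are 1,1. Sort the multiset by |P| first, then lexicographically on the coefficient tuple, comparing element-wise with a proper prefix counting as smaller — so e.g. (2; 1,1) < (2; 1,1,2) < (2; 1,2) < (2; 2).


Primitive collections (14):

  • {0,2}:  v_{0} + v_{2} = 0 ; sig = (2; —)
  • {4,5}:  v_{4} + v_{5} = 0 ; sig = (2; —)
  • {0,1}:  v_{0} + v_{1} = v_{3} ; sig = (2; 1)
  • {0,3}:  v_{0} + v_{3} = v_{4} ; sig = (2; 1)
  • {1,3}:  v_{1} + v_{3} = v_{6} ; sig = (2; 1)
  • {2,3}:  v_{2} + v_{3} = v_{1} ; sig = (2; 1)
  • {2,4}:  v_{2} + v_{4} = v_{3} ; sig = (2; 1)
  • {3,5}:  v_{3} + v_{5} = v_{2} ; sig = (2; 1)
  • {5,6}:  v_{5} + v_{6} = v_{1} + v_{2} ; sig = (2; 1,1)
  • {0,6}:  v_{0} + v_{6} = 2·v_{3} ; sig = (2; 2)
  • {1,4}:  v_{1} + v_{4} = 2·v_{3} ; sig = (2; 2)
  • {1,5}:  v_{1} + v_{5} = 2·v_{2} ; sig = (2; 2)
  • {2,6}:  v_{2} + v_{6} = 2·v_{1} ; sig = (2; 2)
  • {4,6}:  v_{4} + v_{6} = 3·v_{3} ; sig = (2; 3)

Hence PRS(X_Σ) =
    (2; —)
    (2; —)
    (2; 1)
    (2; 1)
    (2; 1)
    (2; 1)
    (2; 1)
    (2; 1)
    (2; 1,1)
    (2; 2)
    (2; 2)
    (2; 2)
    (2; 2)
    (2; 3)


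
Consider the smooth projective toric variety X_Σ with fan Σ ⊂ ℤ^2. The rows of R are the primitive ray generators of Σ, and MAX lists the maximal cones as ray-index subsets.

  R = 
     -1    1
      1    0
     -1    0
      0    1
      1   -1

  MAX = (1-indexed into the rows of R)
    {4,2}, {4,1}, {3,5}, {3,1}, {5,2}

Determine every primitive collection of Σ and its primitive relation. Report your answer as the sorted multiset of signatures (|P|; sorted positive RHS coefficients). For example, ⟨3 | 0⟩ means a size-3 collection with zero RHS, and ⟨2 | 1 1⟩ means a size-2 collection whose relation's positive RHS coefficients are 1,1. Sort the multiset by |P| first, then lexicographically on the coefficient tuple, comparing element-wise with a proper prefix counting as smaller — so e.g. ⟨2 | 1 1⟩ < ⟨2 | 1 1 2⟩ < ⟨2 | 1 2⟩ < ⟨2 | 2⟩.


Primitive collections (5):

  P={1,5}:  v_{1} + v_{5} = 0  →  sig = ⟨2 | 0⟩
  P={2,3}:  v_{2} + v_{3} = 0  →  sig = ⟨2 | 0⟩
  P={1,2}:  v_{1} + v_{2} = v_{4}  →  sig = ⟨2 | 1⟩
  P={3,4}:  v_{3} + v_{4} = v_{1}  →  sig = ⟨2 | 1⟩
  P={4,5}:  v_{4} + v_{5} = v_{2}  →  sig = ⟨2 | 1⟩

Signatures (|P|; sorted positive RHS coefficients), sorted:
    |P|=2: 5 collections, coeffs (), (), (1), (1), (1)


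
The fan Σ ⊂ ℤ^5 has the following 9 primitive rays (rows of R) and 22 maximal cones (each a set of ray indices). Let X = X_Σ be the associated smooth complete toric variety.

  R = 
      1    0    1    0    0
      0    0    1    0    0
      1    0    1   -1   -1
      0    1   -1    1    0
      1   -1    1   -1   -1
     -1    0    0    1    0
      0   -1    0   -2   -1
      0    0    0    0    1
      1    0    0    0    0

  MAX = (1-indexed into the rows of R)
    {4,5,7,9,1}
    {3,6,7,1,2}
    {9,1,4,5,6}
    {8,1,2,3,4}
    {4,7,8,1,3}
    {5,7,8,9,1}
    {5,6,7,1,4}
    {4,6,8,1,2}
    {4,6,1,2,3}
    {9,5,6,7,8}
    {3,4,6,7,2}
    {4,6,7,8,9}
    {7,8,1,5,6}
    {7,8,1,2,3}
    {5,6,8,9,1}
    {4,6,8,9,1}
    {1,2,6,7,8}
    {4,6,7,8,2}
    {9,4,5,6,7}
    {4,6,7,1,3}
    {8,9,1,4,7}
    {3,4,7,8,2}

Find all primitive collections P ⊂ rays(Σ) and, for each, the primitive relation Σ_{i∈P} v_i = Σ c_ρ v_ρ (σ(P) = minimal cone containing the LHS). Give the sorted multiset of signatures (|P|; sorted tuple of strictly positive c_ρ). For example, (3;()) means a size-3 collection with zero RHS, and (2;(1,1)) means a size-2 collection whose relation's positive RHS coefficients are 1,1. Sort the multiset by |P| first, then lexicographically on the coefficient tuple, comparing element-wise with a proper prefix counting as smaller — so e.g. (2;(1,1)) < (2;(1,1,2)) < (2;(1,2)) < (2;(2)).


9 collections generate NE(X_Σ); each relation:

  P = {2,9}:  v_{2} + v_{9} = v_{1}  ⇒ sig = (2;(1))
  P = {2,5}:  v_{2} + v_{5} = 2·v_{1} + v_{6} + v_{7}  ⇒ sig = (2;(1,1,2))
  P = {3,9}:  v_{3} + v_{9} = 2·v_{1} + v_{4} + v_{7}  ⇒ sig = (2;(1,1,2))
  P = {3,5}:  v_{3} + v_{5} = 3·v_{1} + v_{4} + v_{6} + 2·v_{7}  ⇒ sig = (2;(1,1,2,3))
  P = {3,6,8}:  v_{3} + v_{6} + v_{8} = v_{2}  ⇒ sig = (3;(1))
  P = {4,5,8}:  v_{4} + v_{5} + v_{8} = v_{9}  ⇒ sig = (3;(1))
  P = {1,2,4,7}:  v_{1} + v_{2} + v_{4} + v_{7} = v_{3}  ⇒ sig = (4;(1))
  P = {1,6,7,9}:  v_{1} + v_{6} + v_{7} + v_{9} = v_{5}  ⇒ sig = (4;(1))
  P = {1,4,6,7,8}:  v_{1} + v_{4} + v_{6} + v_{7} + v_{8} = 0  ⇒ sig = (5;())

so the primitive-relation signature multiset is
    |P|=2: 4 collections, coeffs (1), (1,1,2), (1,1,2), (1,1,2,3)
    |P|=3: 2 collections, coeffs (1), (1)
    |P|=4: 2 collections, coeffs (1), (1)
    |P|=5: 1 collection, coeffs ()
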